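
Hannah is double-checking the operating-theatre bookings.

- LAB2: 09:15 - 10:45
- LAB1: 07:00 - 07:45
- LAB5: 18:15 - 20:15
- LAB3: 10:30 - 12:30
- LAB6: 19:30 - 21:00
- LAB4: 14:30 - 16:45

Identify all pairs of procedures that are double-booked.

Sorted by start: LAB1, LAB2, LAB3, LAB4, LAB5, LAB6.
LAB2 starts after LAB1 ends — done with LAB1.
LAB3 starts before LAB2 ends → LAB2 and LAB3 overlap.
LAB4 starts after LAB2 ends — done with LAB2.
LAB4 starts after LAB3 ends — done with LAB3.
LAB5 starts after LAB4 ends — done with LAB4.
LAB6 starts before LAB5 ends → LAB5 and LAB6 overlap.

LAB2 & LAB3, LAB5 & LAB6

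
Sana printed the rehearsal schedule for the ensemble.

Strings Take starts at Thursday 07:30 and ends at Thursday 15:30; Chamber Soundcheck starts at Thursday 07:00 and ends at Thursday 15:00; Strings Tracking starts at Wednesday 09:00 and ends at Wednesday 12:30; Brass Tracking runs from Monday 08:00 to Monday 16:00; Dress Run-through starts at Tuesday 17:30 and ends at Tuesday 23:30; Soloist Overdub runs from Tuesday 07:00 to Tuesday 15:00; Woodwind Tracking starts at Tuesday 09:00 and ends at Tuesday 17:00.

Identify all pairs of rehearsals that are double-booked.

Sorted by start: Brass Tracking, Soloist Overdub, Woodwind Tracking, Dress Run-through, Strings Tracking, Chamber Soundcheck, Strings Take.
Soloist Overdub starts after Brass Tracking ends, so Brass Tracking has no further overlaps.
Woodwind Tracking starts before Soloist Overdub ends → Soloist Overdub and Woodwind Tracking overlap.
Dress Run-through starts after Soloist Overdub ends, so Soloist Overdub has no further overlaps.
Dress Run-through starts after Woodwind Tracking ends, so Woodwind Tracking has no further overlaps.
Strings Tracking starts after Dress Run-through ends, so Dress Run-through has no further overlaps.
Chamber Soundcheck starts after Strings Tracking ends, so Strings Tracking has no further overlaps.
Strings Take starts before Chamber Soundcheck ends → Chamber Soundcheck and Strings Take overlap.

Chamber Soundcheck & Strings Take, Soloist Overdub & Woodwind Tracking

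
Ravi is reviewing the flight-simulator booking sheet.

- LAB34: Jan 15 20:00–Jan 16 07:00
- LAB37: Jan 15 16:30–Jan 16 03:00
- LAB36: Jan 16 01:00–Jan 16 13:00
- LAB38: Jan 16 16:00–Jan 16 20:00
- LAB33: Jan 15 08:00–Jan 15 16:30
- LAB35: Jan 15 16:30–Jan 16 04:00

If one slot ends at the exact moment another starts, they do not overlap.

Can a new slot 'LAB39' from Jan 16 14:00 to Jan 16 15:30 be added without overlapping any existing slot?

Yes — the slot is free

LAB33: ends Jan 15 16:30 at or before LAB39 starts Jan 16 14:00 → clear.
LAB35: ends Jan 16 04:00 at or before LAB39 starts Jan 16 14:00 → clear.
LAB37: ends Jan 16 03:00 at or before LAB39 starts Jan 16 14:00 → clear.
LAB34: ends Jan 16 07:00 at or before LAB39 starts Jan 16 14:00 → clear.
LAB36: ends Jan 16 13:00 at or before LAB39 starts Jan 16 14:00 → clear.
LAB38: starts Jan 16 16:00 at or after LAB39 ends Jan 16 15:30 → clear.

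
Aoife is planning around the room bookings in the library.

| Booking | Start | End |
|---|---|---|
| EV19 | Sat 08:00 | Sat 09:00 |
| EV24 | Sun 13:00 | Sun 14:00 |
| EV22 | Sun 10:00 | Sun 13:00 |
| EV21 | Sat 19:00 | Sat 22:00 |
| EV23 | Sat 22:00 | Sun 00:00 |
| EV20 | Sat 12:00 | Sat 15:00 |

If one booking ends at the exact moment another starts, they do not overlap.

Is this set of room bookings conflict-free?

Yes

Check each pair: they overlap iff neither finishes before the other starts.
Sorted by start: EV19, EV20, EV21, EV23, EV22, EV24.
EV20 starts after EV19 ends, so nothing later overlaps EV19 either.
EV21 starts after EV20 ends, so nothing later overlaps EV20 either.
EV23 starts exactly when EV21 ends (back-to-back, no overlap), so nothing later overlaps EV21 either.
EV22 starts after EV23 ends, so nothing later overlaps EV23 either.
EV24 starts exactly when EV22 ends (back-to-back, no overlap).
Every pair is clear; the schedule has no overlaps.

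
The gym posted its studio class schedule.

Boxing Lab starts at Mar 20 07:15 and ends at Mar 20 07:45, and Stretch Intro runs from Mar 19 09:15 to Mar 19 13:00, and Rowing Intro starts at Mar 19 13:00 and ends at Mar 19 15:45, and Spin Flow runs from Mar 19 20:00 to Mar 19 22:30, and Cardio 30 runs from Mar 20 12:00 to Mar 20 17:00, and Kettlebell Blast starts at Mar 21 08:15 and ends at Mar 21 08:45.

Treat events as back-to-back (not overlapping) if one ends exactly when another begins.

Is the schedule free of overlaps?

Two intervals overlap when each starts before the other ends.
Sorted by start: Stretch Intro, Rowing Intro, Spin Flow, Boxing Lab, Cardio 30, Kettlebell Blast.
Rowing Intro starts exactly when Stretch Intro ends (back-to-back, no overlap), so nothing later overlaps Stretch Intro either.
Spin Flow starts after Rowing Intro ends, so nothing later overlaps Rowing Intro either.
Boxing Lab starts after Spin Flow ends, so nothing later overlaps Spin Flow either.
Cardio 30 starts after Boxing Lab ends, so nothing later overlaps Boxing Lab either.
Kettlebell Blast starts after Cardio 30 ends.
Every pair is clear; the schedule has no overlaps.

Yes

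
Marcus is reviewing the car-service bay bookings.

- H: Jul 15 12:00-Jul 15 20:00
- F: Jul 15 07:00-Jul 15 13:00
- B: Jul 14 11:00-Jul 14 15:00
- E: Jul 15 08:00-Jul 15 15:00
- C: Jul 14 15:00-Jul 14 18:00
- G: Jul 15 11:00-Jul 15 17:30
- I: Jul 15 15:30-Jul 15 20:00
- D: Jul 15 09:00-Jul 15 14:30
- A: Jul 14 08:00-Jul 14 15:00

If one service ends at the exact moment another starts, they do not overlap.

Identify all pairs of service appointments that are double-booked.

Check each pair: they overlap iff neither finishes before the other starts.
Sorted by start: A, B, C, F, E, D, G, H, I.
B starts before A ends → A and B overlap.
C starts exactly when A ends (back-to-back, no overlap), so nothing later overlaps A either.
C starts exactly when B ends (back-to-back, no overlap), so nothing later overlaps B either.
F starts after C ends, so nothing later overlaps C either.
E starts before F ends → F and E overlap.
D starts before F ends → F and D overlap.
G starts before F ends → F and G overlap.
H starts before F ends → F and H overlap.
I starts after F ends.
D starts before E ends → E and D overlap.
G starts before E ends → E and G overlap.
H starts before E ends → E and H overlap.
I starts after E ends.
G starts before D ends → D and G overlap.
H starts before D ends → D and H overlap.
I starts after D ends.
H starts before G ends → G and H overlap.
I starts before G ends → G and I overlap.
I starts before H ends → H and I overlap.

A & B, D & E, D & F, D & G, D & H, E & F, E & G, E & H, F & G, F & H, G & H, G & I, H & I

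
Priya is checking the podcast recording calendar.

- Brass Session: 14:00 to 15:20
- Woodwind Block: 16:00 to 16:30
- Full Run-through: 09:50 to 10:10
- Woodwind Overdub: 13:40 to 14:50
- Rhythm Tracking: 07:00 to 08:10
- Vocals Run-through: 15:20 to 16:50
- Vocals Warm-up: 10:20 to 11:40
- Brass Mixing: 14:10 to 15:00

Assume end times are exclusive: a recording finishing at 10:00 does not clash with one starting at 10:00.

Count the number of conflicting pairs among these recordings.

Sorted by start: Rhythm Tracking, Full Run-through, Vocals Warm-up, Woodwind Overdub, Brass Session, Brass Mixing, Vocals Run-through, Woodwind Block.
Full Run-through starts after Rhythm Tracking ends, so Rhythm Tracking has no further overlaps.
Vocals Warm-up starts after Full Run-through ends, so Full Run-through has no further overlaps.
Woodwind Overdub starts after Vocals Warm-up ends, so Vocals Warm-up has no further overlaps.
Brass Session starts before Woodwind Overdub ends → Woodwind Overdub and Brass Session overlap.
Brass Mixing starts before Woodwind Overdub ends → Woodwind Overdub and Brass Mixing overlap.
Vocals Run-through starts after Woodwind Overdub ends, so Woodwind Overdub has no further overlaps.
Brass Mixing starts before Brass Session ends → Brass Session and Brass Mixing overlap.
Vocals Run-through starts exactly when Brass Session ends (back-to-back, no overlap), so Brass Session has no further overlaps.
Vocals Run-through starts after Brass Mixing ends, so Brass Mixing has no further overlaps.
Woodwind Block starts before Vocals Run-through ends → Vocals Run-through and Woodwind Block overlap.
Overlapping pairs: Brass Mixing & Brass Session, Brass Mixing & Woodwind Overdub, Brass Session & Woodwind Overdub, Vocals Run-through & Woodwind Block — 4 in total.

4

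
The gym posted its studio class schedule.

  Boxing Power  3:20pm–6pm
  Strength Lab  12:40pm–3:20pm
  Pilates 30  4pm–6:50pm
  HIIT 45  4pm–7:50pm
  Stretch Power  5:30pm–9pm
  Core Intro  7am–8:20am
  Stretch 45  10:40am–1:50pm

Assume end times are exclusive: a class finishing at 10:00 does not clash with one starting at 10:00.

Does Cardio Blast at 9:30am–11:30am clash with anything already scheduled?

Yes — it overlaps Stretch 45

Core Intro: ends 8:20am at or before Cardio Blast starts 9:30am → clear.
Stretch 45: starts 10:40am before Cardio Blast ends 11:30am, and ends 1:50pm after Cardio Blast starts 9:30am → overlap.
Strength Lab: starts 12:40pm at or after Cardio Blast ends 11:30am → clear.
Boxing Power: starts 3:20pm at or after Cardio Blast ends 11:30am → clear.
Pilates 30: starts 4pm at or after Cardio Blast ends 11:30am → clear.
HIIT 45: starts 4pm at or after Cardio Blast ends 11:30am → clear.
Stretch Power: starts 5:30pm at or after Cardio Blast ends 11:30am → clear.
Cardio Blast overlaps Stretch 45.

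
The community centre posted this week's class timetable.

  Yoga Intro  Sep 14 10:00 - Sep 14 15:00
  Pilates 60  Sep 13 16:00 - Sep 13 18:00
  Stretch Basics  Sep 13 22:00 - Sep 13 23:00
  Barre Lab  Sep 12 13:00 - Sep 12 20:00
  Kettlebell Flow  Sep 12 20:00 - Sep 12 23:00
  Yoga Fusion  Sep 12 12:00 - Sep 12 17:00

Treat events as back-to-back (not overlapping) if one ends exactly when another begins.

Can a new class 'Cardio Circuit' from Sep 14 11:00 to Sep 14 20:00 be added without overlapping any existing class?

No — it overlaps Yoga Intro

Yoga Fusion: ends Sep 12 17:00 at or before Cardio Circuit starts Sep 14 11:00 → clear.
Barre Lab: ends Sep 12 20:00 at or before Cardio Circuit starts Sep 14 11:00 → clear.
Kettlebell Flow: ends Sep 12 23:00 at or before Cardio Circuit starts Sep 14 11:00 → clear.
Pilates 60: ends Sep 13 18:00 at or before Cardio Circuit starts Sep 14 11:00 → clear.
Stretch Basics: ends Sep 13 23:00 at or before Cardio Circuit starts Sep 14 11:00 → clear.
Yoga Intro: starts Sep 14 10:00 before Cardio Circuit ends Sep 14 20:00, and ends Sep 14 15:00 after Cardio Circuit starts Sep 14 11:00 → overlap.
Cardio Circuit overlaps Yoga Intro.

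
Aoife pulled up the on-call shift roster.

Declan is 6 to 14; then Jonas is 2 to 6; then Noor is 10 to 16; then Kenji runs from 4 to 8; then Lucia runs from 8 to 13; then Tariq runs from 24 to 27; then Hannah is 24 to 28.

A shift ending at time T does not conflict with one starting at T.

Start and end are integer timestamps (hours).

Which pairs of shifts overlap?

Declan & Kenji, Declan & Lucia, Declan & Noor, Hannah & Tariq, Jonas & Kenji, Lucia & Noor

Sorted by start: Jonas, Kenji, Declan, Lucia, Noor, Tariq, Hannah.
Kenji starts before Jonas ends → Jonas and Kenji overlap.
Declan starts exactly when Jonas ends (back-to-back, no overlap) — done with Jonas.
Declan starts before Kenji ends → Kenji and Declan overlap.
Lucia starts exactly when Kenji ends (back-to-back, no overlap) — done with Kenji.
Lucia starts before Declan ends → Declan and Lucia overlap.
Noor starts before Declan ends → Declan and Noor overlap.
Tariq starts after Declan ends — done with Declan.
Noor starts before Lucia ends → Lucia and Noor overlap.
Tariq starts after Lucia ends — done with Lucia.
Tariq starts after Noor ends — done with Noor.
Hannah starts before Tariq ends → Tariq and Hannah overlap.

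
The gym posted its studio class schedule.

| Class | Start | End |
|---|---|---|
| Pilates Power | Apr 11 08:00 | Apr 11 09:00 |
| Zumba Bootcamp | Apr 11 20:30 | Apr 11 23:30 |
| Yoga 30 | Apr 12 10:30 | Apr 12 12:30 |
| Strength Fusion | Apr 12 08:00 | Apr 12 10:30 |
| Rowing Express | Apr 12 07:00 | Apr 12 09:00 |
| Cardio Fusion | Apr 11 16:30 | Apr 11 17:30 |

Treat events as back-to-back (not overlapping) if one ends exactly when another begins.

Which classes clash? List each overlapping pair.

Check each pair: they overlap iff neither finishes before the other starts.
Sorted by start: Pilates Power, Cardio Fusion, Zumba Bootcamp, Rowing Express, Strength Fusion, Yoga 30.
Cardio Fusion starts after Pilates Power ends, so nothing later overlaps Pilates Power either.
Zumba Bootcamp starts after Cardio Fusion ends, so nothing later overlaps Cardio Fusion either.
Rowing Express starts after Zumba Bootcamp ends, so nothing later overlaps Zumba Bootcamp either.
Strength Fusion starts before Rowing Express ends → Rowing Express and Strength Fusion overlap.
Yoga 30 starts after Rowing Express ends.
Yoga 30 starts exactly when Strength Fusion ends (back-to-back, no overlap).

Rowing Express & Strength Fusion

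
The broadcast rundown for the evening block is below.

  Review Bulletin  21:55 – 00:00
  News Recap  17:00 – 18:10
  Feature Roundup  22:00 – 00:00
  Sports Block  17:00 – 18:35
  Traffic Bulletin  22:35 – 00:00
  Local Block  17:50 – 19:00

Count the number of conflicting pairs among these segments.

Sorted by start: Sports Block, News Recap, Local Block, Review Bulletin, Feature Roundup, Traffic Bulletin.
News Recap starts before Sports Block ends → Sports Block and News Recap overlap.
Local Block starts before Sports Block ends → Sports Block and Local Block overlap.
Review Bulletin starts after Sports Block ends, so nothing later overlaps Sports Block either.
Local Block starts before News Recap ends → News Recap and Local Block overlap.
Review Bulletin starts after News Recap ends, so nothing later overlaps News Recap either.
Review Bulletin starts after Local Block ends, so nothing later overlaps Local Block either.
Feature Roundup starts before Review Bulletin ends → Review Bulletin and Feature Roundup overlap.
Traffic Bulletin starts before Review Bulletin ends → Review Bulletin and Traffic Bulletin overlap.
Traffic Bulletin starts before Feature Roundup ends → Feature Roundup and Traffic Bulletin overlap.
Overlapping pairs: Feature Roundup & Review Bulletin, Feature Roundup & Traffic Bulletin, Local Block & News Recap, Local Block & Sports Block, News Recap & Sports Block, Review Bulletin & Traffic Bulletin — 6 in total.

6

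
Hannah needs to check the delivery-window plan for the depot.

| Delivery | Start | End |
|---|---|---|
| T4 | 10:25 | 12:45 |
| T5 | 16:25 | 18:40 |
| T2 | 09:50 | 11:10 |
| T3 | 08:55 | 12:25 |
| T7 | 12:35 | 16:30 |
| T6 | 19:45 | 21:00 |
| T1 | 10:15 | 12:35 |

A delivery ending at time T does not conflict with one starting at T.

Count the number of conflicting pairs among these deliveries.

8

Sorted by start: T3, T2, T1, T4, T7, T5, T6.
T2 starts before T3 ends → T3 and T2 overlap.
T1 starts before T3 ends → T3 and T1 overlap.
T4 starts before T3 ends → T3 and T4 overlap.
T7 starts after T3 ends — done with T3.
T1 starts before T2 ends → T2 and T1 overlap.
T4 starts before T2 ends → T2 and T4 overlap.
T7 starts after T2 ends — done with T2.
T4 starts before T1 ends → T1 and T4 overlap.
T7 starts exactly when T1 ends (back-to-back, no overlap) — done with T1.
T7 starts before T4 ends → T4 and T7 overlap.
T5 starts after T4 ends — done with T4.
T5 starts before T7 ends → T7 and T5 overlap.
T6 starts after T7 ends.
T6 starts after T5 ends.
Overlapping pairs: T1 & T2, T1 & T3, T1 & T4, T2 & T3, T2 & T4, T3 & T4, T4 & T7, T5 & T7 — 8 in total.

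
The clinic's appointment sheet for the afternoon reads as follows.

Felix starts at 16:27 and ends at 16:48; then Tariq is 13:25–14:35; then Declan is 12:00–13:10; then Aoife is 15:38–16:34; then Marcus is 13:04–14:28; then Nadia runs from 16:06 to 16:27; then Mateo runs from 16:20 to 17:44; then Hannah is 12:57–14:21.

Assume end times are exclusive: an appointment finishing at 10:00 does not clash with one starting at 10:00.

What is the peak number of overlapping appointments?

Sweep the timeline, counting +1 at each start and −1 at each end (ends before starts at a tie):
12:00 start Declan → 1
12:57 start Hannah → 2
13:04 start Marcus → 3
13:10 end Declan → 2
13:25 start Tariq → 3
14:21 end Hannah → 2
14:28 end Marcus → 1
14:35 end Tariq → 0
15:38 start Aoife → 1
16:06 start Nadia → 2
16:20 start Mateo → 3
16:27 end Nadia → 2
16:27 start Felix → 3
16:34 end Aoife → 2
16:48 end Felix → 1
17:44 end Mateo → 0
Peak is 3, at 13:04 (Declan, Hannah, Marcus).

3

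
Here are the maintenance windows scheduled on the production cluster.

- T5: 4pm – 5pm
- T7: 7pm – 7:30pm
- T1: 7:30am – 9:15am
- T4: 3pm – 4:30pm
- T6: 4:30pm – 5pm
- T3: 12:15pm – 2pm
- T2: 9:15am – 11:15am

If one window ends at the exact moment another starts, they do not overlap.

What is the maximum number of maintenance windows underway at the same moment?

2

Sweep the timeline, counting +1 at each start and −1 at each end (ends before starts at a tie):
7:30am start T1 → 1
9:15am end T1 → 0
9:15am start T2 → 1
11:15am end T2 → 0
12:15pm start T3 → 1
2pm end T3 → 0
3pm start T4 → 1
4pm start T5 → 2
4:30pm end T4 → 1
4:30pm start T6 → 2
5pm end T5 → 1
5pm end T6 → 0
7pm start T7 → 1
7:30pm end T7 → 0
Peak is 2, at 4pm (T4, T5).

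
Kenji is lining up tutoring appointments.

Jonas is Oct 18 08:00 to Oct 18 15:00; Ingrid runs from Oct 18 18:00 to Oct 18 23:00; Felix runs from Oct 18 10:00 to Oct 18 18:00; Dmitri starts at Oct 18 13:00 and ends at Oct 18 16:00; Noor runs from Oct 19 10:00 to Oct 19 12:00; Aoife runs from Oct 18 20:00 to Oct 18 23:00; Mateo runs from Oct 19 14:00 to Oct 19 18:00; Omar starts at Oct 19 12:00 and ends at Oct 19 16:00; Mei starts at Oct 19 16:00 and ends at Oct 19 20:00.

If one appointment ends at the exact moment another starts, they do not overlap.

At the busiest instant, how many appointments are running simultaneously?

Sort all start/end points and keep a running count:
Oct 18 08:00 start Jonas → 1
Oct 18 10:00 start Felix → 2
Oct 18 13:00 start Dmitri → 3
Oct 18 15:00 end Jonas → 2
Oct 18 16:00 end Dmitri → 1
Oct 18 18:00 end Felix → 0
Oct 18 18:00 start Ingrid → 1
Oct 18 20:00 start Aoife → 2
Oct 18 23:00 end Aoife → 1
Oct 18 23:00 end Ingrid → 0
Oct 19 10:00 start Noor → 1
Oct 19 12:00 end Noor → 0
Oct 19 12:00 start Omar → 1
Oct 19 14:00 start Mateo → 2
Oct 19 16:00 end Omar → 1
Oct 19 16:00 start Mei → 2
Oct 19 18:00 end Mateo → 1
Oct 19 20:00 end Mei → 0
Peak is 3, at Oct 18 13:00 (Dmitri, Felix, Jonas).

3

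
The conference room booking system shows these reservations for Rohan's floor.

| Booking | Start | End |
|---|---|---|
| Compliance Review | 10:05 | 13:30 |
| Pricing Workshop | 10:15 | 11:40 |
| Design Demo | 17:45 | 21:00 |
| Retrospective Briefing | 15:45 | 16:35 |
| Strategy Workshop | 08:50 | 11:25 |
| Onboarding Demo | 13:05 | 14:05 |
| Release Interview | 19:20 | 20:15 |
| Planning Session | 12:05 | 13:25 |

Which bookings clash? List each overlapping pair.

Compliance Review & Onboarding Demo, Compliance Review & Planning Session, Compliance Review & Pricing Workshop, Compliance Review & Strategy Workshop, Design Demo & Release Interview, Onboarding Demo & Planning Session, Pricing Workshop & Strategy Workshop

Sorted by start: Strategy Workshop, Compliance Review, Pricing Workshop, Planning Session, Onboarding Demo, Retrospective Briefing, Design Demo, Release Interview.
Compliance Review starts before Strategy Workshop ends → Strategy Workshop and Compliance Review overlap.
Pricing Workshop starts before Strategy Workshop ends → Strategy Workshop and Pricing Workshop overlap.
Planning Session starts after Strategy Workshop ends, so nothing later overlaps Strategy Workshop either.
Pricing Workshop starts before Compliance Review ends → Compliance Review and Pricing Workshop overlap.
Planning Session starts before Compliance Review ends → Compliance Review and Planning Session overlap.
Onboarding Demo starts before Compliance Review ends → Compliance Review and Onboarding Demo overlap.
Retrospective Briefing starts after Compliance Review ends, so nothing later overlaps Compliance Review either.
Planning Session starts after Pricing Workshop ends, so nothing later overlaps Pricing Workshop either.
Onboarding Demo starts before Planning Session ends → Planning Session and Onboarding Demo overlap.
Retrospective Briefing starts after Planning Session ends, so nothing later overlaps Planning Session either.
Retrospective Briefing starts after Onboarding Demo ends, so nothing later overlaps Onboarding Demo either.
Design Demo starts after Retrospective Briefing ends, so nothing later overlaps Retrospective Briefing either.
Release Interview starts before Design Demo ends → Design Demo and Release Interview overlap.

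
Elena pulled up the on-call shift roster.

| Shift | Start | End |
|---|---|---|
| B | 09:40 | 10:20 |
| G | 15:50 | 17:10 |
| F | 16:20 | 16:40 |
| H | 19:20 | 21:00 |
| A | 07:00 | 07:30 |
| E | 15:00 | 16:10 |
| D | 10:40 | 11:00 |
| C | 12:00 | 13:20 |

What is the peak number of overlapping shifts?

Walk through starts and ends in time order (an end at T is processed before a start at T):
07:00 start A → 1
07:30 end A → 0
09:40 start B → 1
10:20 end B → 0
10:40 start D → 1
11:00 end D → 0
12:00 start C → 1
13:20 end C → 0
15:00 start E → 1
15:50 start G → 2
16:10 end E → 1
16:20 start F → 2
16:40 end F → 1
17:10 end G → 0
19:20 start H → 1
21:00 end H → 0
Peak is 2, at 15:50 (E, G).

2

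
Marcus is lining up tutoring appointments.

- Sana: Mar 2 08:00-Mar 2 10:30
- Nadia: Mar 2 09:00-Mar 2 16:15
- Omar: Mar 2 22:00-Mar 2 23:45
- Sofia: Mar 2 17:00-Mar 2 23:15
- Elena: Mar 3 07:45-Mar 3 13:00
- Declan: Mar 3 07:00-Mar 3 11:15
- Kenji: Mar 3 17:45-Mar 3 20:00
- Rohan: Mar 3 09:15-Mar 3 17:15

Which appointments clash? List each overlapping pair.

Declan & Elena, Declan & Rohan, Elena & Rohan, Nadia & Sana, Omar & Sofia

Sorted by start: Sana, Nadia, Sofia, Omar, Declan, Elena, Rohan, Kenji.
Nadia starts before Sana ends → Sana and Nadia overlap.
Sofia starts after Sana ends — done with Sana.
Sofia starts after Nadia ends — done with Nadia.
Omar starts before Sofia ends → Sofia and Omar overlap.
Declan starts after Sofia ends — done with Sofia.
Declan starts after Omar ends — done with Omar.
Elena starts before Declan ends → Declan and Elena overlap.
Rohan starts before Declan ends → Declan and Rohan overlap.
Kenji starts after Declan ends.
Rohan starts before Elena ends → Elena and Rohan overlap.
Kenji starts after Elena ends.
Kenji starts after Rohan ends.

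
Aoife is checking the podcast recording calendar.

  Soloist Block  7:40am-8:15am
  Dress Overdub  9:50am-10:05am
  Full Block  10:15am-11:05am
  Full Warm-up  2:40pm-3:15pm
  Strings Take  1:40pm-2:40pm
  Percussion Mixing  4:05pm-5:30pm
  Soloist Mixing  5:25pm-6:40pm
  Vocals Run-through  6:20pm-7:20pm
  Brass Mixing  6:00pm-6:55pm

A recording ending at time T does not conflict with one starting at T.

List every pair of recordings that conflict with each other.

Brass Mixing & Soloist Mixing, Brass Mixing & Vocals Run-through, Percussion Mixing & Soloist Mixing, Soloist Mixing & Vocals Run-through

Two intervals overlap when each starts before the other ends.
Sorted by start: Soloist Block, Dress Overdub, Full Block, Strings Take, Full Warm-up, Percussion Mixing, Soloist Mixing, Brass Mixing, Vocals Run-through.
Dress Overdub starts after Soloist Block ends, so nothing later overlaps Soloist Block either.
Full Block starts after Dress Overdub ends, so nothing later overlaps Dress Overdub either.
Strings Take starts after Full Block ends, so nothing later overlaps Full Block either.
Full Warm-up starts exactly when Strings Take ends (back-to-back, no overlap), so nothing later overlaps Strings Take either.
Percussion Mixing starts after Full Warm-up ends, so nothing later overlaps Full Warm-up either.
Soloist Mixing starts before Percussion Mixing ends → Percussion Mixing and Soloist Mixing overlap.
Brass Mixing starts after Percussion Mixing ends, so nothing later overlaps Percussion Mixing either.
Brass Mixing starts before Soloist Mixing ends → Soloist Mixing and Brass Mixing overlap.
Vocals Run-through starts before Soloist Mixing ends → Soloist Mixing and Vocals Run-through overlap.
Vocals Run-through starts before Brass Mixing ends → Brass Mixing and Vocals Run-through overlap.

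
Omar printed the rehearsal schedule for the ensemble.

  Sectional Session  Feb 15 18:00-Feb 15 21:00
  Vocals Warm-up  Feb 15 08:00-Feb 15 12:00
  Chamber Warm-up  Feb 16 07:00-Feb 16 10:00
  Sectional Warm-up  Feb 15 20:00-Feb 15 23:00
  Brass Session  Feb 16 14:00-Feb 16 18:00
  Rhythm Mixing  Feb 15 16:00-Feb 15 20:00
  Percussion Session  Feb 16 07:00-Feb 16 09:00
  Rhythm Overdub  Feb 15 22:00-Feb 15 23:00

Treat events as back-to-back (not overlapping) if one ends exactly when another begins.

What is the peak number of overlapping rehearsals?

2

Walk through starts and ends in time order (an end at T is processed before a start at T):
Feb 15 08:00 start Vocals Warm-up → 1
Feb 15 12:00 end Vocals Warm-up → 0
Feb 15 16:00 start Rhythm Mixing → 1
Feb 15 18:00 start Sectional Session → 2
Feb 15 20:00 end Rhythm Mixing → 1
Feb 15 20:00 start Sectional Warm-up → 2
Feb 15 21:00 end Sectional Session → 1
Feb 15 22:00 start Rhythm Overdub → 2
Feb 15 23:00 end Rhythm Overdub → 1
Feb 15 23:00 end Sectional Warm-up → 0
Feb 16 07:00 start Chamber Warm-up → 1
Feb 16 07:00 start Percussion Session → 2
Feb 16 09:00 end Percussion Session → 1
Feb 16 10:00 end Chamber Warm-up → 0
Feb 16 14:00 start Brass Session → 1
Feb 16 18:00 end Brass Session → 0
Peak is 2, at Feb 15 18:00 (Rhythm Mixing, Sectional Session).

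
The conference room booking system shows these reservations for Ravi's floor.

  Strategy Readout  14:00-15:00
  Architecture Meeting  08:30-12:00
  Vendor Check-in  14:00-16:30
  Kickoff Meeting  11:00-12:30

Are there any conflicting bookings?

Sorted by start: Architecture Meeting, Kickoff Meeting, Strategy Readout, Vendor Check-in.
Kickoff Meeting starts before Architecture Meeting ends → Architecture Meeting and Kickoff Meeting overlap.
That's a conflict, so the schedule is not conflict-free.

Yes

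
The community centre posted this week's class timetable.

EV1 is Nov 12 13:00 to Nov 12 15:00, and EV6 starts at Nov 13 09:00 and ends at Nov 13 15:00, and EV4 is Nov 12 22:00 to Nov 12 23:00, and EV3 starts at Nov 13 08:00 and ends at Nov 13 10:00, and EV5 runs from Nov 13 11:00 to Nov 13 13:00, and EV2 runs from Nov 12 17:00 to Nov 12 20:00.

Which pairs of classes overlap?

Sorted by start: EV1, EV2, EV4, EV3, EV6, EV5.
EV2 starts after EV1 ends; EV1 is clear from here.
EV4 starts after EV2 ends; EV2 is clear from here.
EV3 starts after EV4 ends; EV4 is clear from here.
EV6 starts before EV3 ends → EV3 and EV6 overlap.
EV5 starts after EV3 ends.
EV5 starts before EV6 ends → EV6 and EV5 overlap.

EV3 & EV6, EV5 & EV6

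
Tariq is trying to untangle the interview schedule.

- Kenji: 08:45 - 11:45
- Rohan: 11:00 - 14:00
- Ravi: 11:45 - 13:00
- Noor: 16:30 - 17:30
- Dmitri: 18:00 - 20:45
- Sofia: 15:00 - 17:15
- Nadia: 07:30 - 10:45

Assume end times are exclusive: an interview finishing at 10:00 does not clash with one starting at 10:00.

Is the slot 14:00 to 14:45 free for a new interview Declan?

Yes — the slot is free

Nadia: ends 10:45 at or before Declan starts 14:00 → clear.
Kenji: ends 11:45 at or before Declan starts 14:00 → clear.
Rohan: ends 14:00 at or before Declan starts 14:00 → clear.
Ravi: ends 13:00 at or before Declan starts 14:00 → clear.
Sofia: starts 15:00 at or after Declan ends 14:45 → clear.
Noor: starts 16:30 at or after Declan ends 14:45 → clear.
Dmitri: starts 18:00 at or after Declan ends 14:45 → clear.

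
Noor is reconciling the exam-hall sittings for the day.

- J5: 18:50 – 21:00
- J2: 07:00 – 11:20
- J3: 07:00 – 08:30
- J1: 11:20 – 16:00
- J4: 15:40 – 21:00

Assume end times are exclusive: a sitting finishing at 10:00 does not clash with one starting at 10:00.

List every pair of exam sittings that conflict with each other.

J1 & J4, J2 & J3, J4 & J5

Two intervals overlap when each starts before the other ends.
Sorted by start: J2, J3, J1, J4, J5.
J3 starts before J2 ends → J2 and J3 overlap.
J1 starts exactly when J2 ends (back-to-back, no overlap), so J2 has no further overlaps.
J1 starts after J3 ends, so J3 has no further overlaps.
J4 starts before J1 ends → J1 and J4 overlap.
J5 starts after J1 ends.
J5 starts before J4 ends → J4 and J5 overlap.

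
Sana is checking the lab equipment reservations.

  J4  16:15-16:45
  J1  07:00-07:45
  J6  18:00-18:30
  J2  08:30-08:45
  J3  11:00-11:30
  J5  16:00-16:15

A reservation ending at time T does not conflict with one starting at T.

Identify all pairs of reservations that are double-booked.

none

Sorted by start: J1, J2, J3, J5, J4, J6.
J2 starts after J1 ends — done with J1.
J3 starts after J2 ends — done with J2.
J5 starts after J3 ends — done with J3.
J4 starts exactly when J5 ends (back-to-back, no overlap) — done with J5.
J6 starts after J4 ends.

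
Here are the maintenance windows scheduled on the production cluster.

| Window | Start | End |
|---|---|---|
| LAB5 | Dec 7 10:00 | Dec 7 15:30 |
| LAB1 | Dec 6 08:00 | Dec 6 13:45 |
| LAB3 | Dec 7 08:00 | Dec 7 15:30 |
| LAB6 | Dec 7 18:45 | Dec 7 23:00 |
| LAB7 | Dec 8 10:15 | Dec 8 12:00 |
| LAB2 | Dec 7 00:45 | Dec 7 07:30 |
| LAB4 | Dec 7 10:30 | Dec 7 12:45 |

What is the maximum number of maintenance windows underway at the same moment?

3

Sweep the timeline, counting +1 at each start and −1 at each end (ends before starts at a tie):
Dec 6 08:00 start LAB1 → 1
Dec 6 13:45 end LAB1 → 0
Dec 7 00:45 start LAB2 → 1
Dec 7 07:30 end LAB2 → 0
Dec 7 08:00 start LAB3 → 1
Dec 7 10:00 start LAB5 → 2
Dec 7 10:30 start LAB4 → 3
Dec 7 12:45 end LAB4 → 2
Dec 7 15:30 end LAB3 → 1
Dec 7 15:30 end LAB5 → 0
Dec 7 18:45 start LAB6 → 1
Dec 7 23:00 end LAB6 → 0
Dec 8 10:15 start LAB7 → 1
Dec 8 12:00 end LAB7 → 0
Peak is 3, at Dec 7 10:30 (LAB3, LAB4, LAB5).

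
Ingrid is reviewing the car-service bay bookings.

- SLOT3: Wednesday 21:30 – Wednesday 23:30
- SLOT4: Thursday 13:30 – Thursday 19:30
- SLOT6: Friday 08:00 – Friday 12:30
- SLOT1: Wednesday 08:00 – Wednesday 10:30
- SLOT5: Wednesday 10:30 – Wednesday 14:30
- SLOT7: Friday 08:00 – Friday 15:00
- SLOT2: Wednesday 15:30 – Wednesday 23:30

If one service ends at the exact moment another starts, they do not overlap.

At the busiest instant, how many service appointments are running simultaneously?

Sweep the timeline, counting +1 at each start and −1 at each end (ends before starts at a tie):
Wednesday 08:00 start SLOT1 → 1
Wednesday 10:30 end SLOT1 → 0
Wednesday 10:30 start SLOT5 → 1
Wednesday 14:30 end SLOT5 → 0
Wednesday 15:30 start SLOT2 → 1
Wednesday 21:30 start SLOT3 → 2
Wednesday 23:30 end SLOT2 → 1
Wednesday 23:30 end SLOT3 → 0
Thursday 13:30 start SLOT4 → 1
Thursday 19:30 end SLOT4 → 0
Friday 08:00 start SLOT6 → 1
Friday 08:00 start SLOT7 → 2
Friday 12:30 end SLOT6 → 1
Friday 15:00 end SLOT7 → 0
Peak is 2, at Wednesday 21:30 (SLOT2, SLOT3).

2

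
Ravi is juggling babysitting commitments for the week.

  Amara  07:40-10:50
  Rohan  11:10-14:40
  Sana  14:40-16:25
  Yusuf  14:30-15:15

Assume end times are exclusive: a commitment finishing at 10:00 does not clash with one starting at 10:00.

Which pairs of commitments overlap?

Sorted by start: Amara, Rohan, Yusuf, Sana.
Rohan starts after Amara ends, so Amara has no further overlaps.
Yusuf starts before Rohan ends → Rohan and Yusuf overlap.
Sana starts exactly when Rohan ends (back-to-back, no overlap).
Sana starts before Yusuf ends → Yusuf and Sana overlap.

Rohan & Yusuf, Sana & Yusuf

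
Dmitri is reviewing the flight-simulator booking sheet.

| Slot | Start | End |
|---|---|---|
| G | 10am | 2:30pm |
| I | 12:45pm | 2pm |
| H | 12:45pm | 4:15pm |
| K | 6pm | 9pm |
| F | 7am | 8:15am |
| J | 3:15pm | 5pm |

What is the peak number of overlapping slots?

3

Sweep the timeline, counting +1 at each start and −1 at each end (ends before starts at a tie):
7am start F → 1
8:15am end F → 0
10am start G → 1
12:45pm start H → 2
12:45pm start I → 3
2pm end I → 2
2:30pm end G → 1
3:15pm start J → 2
4:15pm end H → 1
5pm end J → 0
6pm start K → 1
9pm end K → 0
Peak is 3, at 12:45pm (G, H, I).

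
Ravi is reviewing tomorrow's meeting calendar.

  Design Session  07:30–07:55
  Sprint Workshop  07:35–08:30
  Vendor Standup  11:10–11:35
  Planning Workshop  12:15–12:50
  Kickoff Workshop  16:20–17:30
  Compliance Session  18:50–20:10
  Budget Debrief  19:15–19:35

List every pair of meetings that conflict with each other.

Budget Debrief & Compliance Session, Design Session & Sprint Workshop

Sorted by start: Design Session, Sprint Workshop, Vendor Standup, Planning Workshop, Kickoff Workshop, Compliance Session, Budget Debrief.
Sprint Workshop starts before Design Session ends → Design Session and Sprint Workshop overlap.
Vendor Standup starts after Design Session ends, so Design Session has no further overlaps.
Vendor Standup starts after Sprint Workshop ends, so Sprint Workshop has no further overlaps.
Planning Workshop starts after Vendor Standup ends, so Vendor Standup has no further overlaps.
Kickoff Workshop starts after Planning Workshop ends, so Planning Workshop has no further overlaps.
Compliance Session starts after Kickoff Workshop ends, so Kickoff Workshop has no further overlaps.
Budget Debrief starts before Compliance Session ends → Compliance Session and Budget Debrief overlap.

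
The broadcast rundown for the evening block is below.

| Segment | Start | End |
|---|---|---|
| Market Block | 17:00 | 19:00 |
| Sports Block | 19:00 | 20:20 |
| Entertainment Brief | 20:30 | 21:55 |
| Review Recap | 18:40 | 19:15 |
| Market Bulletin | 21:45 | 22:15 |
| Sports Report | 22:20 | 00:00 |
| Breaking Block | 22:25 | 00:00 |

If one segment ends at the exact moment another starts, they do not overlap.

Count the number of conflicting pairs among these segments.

4

Two intervals overlap when each starts before the other ends.
Sorted by start: Market Block, Review Recap, Sports Block, Entertainment Brief, Market Bulletin, Sports Report, Breaking Block.
Review Recap starts before Market Block ends → Market Block and Review Recap overlap.
Sports Block starts exactly when Market Block ends (back-to-back, no overlap); Market Block is clear from here.
Sports Block starts before Review Recap ends → Review Recap and Sports Block overlap.
Entertainment Brief starts after Review Recap ends; Review Recap is clear from here.
Entertainment Brief starts after Sports Block ends; Sports Block is clear from here.
Market Bulletin starts before Entertainment Brief ends → Entertainment Brief and Market Bulletin overlap.
Sports Report starts after Entertainment Brief ends; Entertainment Brief is clear from here.
Sports Report starts after Market Bulletin ends; Market Bulletin is clear from here.
Breaking Block starts before Sports Report ends → Sports Report and Breaking Block overlap.
Overlapping pairs: Breaking Block & Sports Report, Entertainment Brief & Market Bulletin, Market Block & Review Recap, Review Recap & Sports Block — 4 in total.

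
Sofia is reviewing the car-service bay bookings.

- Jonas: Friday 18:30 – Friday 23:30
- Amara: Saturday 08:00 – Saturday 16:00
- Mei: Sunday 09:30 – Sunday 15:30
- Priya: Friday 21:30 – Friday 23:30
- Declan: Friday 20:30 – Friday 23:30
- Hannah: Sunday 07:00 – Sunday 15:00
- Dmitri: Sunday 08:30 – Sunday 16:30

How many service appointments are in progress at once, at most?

Sort all start/end points and keep a running count:
Friday 18:30 start Jonas → 1
Friday 20:30 start Declan → 2
Friday 21:30 start Priya → 3
Friday 23:30 end Declan → 2
Friday 23:30 end Jonas → 1
Friday 23:30 end Priya → 0
Saturday 08:00 start Amara → 1
Saturday 16:00 end Amara → 0
Sunday 07:00 start Hannah → 1
Sunday 08:30 start Dmitri → 2
Sunday 09:30 start Mei → 3
Sunday 15:00 end Hannah → 2
Sunday 15:30 end Mei → 1
Sunday 16:30 end Dmitri → 0
Peak is 3, at Friday 21:30 (Declan, Jonas, Priya).

3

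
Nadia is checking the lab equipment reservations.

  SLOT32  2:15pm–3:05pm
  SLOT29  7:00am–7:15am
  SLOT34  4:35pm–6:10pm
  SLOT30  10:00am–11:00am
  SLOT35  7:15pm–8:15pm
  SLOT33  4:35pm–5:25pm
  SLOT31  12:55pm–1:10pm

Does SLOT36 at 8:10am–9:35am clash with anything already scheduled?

No — it doesn't clash with anything

SLOT29: ends 7:15am at or before SLOT36 starts 8:10am → clear.
SLOT30: starts 10:00am at or after SLOT36 ends 9:35am → clear.
SLOT31: starts 12:55pm at or after SLOT36 ends 9:35am → clear.
SLOT32: starts 2:15pm at or after SLOT36 ends 9:35am → clear.
SLOT33: starts 4:35pm at or after SLOT36 ends 9:35am → clear.
SLOT34: starts 4:35pm at or after SLOT36 ends 9:35am → clear.
SLOT35: starts 7:15pm at or after SLOT36 ends 9:35am → clear.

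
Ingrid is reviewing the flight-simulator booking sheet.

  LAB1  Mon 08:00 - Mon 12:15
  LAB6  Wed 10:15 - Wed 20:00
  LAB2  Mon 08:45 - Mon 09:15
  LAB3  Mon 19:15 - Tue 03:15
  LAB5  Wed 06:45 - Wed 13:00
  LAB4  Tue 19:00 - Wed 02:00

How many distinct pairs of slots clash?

Sorted by start: LAB1, LAB2, LAB3, LAB4, LAB5, LAB6.
LAB2 starts before LAB1 ends → LAB1 and LAB2 overlap.
LAB3 starts after LAB1 ends — done with LAB1.
LAB3 starts after LAB2 ends — done with LAB2.
LAB4 starts after LAB3 ends — done with LAB3.
LAB5 starts after LAB4 ends — done with LAB4.
LAB6 starts before LAB5 ends → LAB5 and LAB6 overlap.
Overlapping pairs: LAB1 & LAB2, LAB5 & LAB6 — 2 in total.

2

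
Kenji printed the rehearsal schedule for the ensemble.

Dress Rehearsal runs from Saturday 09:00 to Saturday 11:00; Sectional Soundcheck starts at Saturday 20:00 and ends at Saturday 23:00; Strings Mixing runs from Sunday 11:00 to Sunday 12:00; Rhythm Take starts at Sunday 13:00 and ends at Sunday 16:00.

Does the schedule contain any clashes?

Sorted by start: Dress Rehearsal, Sectional Soundcheck, Strings Mixing, Rhythm Take.
Sectional Soundcheck starts after Dress Rehearsal ends, so Dress Rehearsal has no further overlaps.
Strings Mixing starts after Sectional Soundcheck ends, so Sectional Soundcheck has no further overlaps.
Rhythm Take starts after Strings Mixing ends.
Every pair is clear; the schedule has no overlaps.

No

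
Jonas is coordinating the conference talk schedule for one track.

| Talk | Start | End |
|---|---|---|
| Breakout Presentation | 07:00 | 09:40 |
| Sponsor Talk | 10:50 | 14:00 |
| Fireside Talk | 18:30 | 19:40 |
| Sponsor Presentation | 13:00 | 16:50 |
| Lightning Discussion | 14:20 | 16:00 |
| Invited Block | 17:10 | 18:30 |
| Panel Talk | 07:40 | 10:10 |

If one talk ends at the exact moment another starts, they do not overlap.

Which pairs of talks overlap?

Sorted by start: Breakout Presentation, Panel Talk, Sponsor Talk, Sponsor Presentation, Lightning Discussion, Invited Block, Fireside Talk.
Panel Talk starts before Breakout Presentation ends → Breakout Presentation and Panel Talk overlap.
Sponsor Talk starts after Breakout Presentation ends; Breakout Presentation is clear from here.
Sponsor Talk starts after Panel Talk ends; Panel Talk is clear from here.
Sponsor Presentation starts before Sponsor Talk ends → Sponsor Talk and Sponsor Presentation overlap.
Lightning Discussion starts after Sponsor Talk ends; Sponsor Talk is clear from here.
Lightning Discussion starts before Sponsor Presentation ends → Sponsor Presentation and Lightning Discussion overlap.
Invited Block starts after Sponsor Presentation ends; Sponsor Presentation is clear from here.
Invited Block starts after Lightning Discussion ends; Lightning Discussion is clear from here.
Fireside Talk starts exactly when Invited Block ends (back-to-back, no overlap).

Breakout Presentation & Panel Talk, Lightning Discussion & Sponsor Presentation, Sponsor Presentation & Sponsor Talk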